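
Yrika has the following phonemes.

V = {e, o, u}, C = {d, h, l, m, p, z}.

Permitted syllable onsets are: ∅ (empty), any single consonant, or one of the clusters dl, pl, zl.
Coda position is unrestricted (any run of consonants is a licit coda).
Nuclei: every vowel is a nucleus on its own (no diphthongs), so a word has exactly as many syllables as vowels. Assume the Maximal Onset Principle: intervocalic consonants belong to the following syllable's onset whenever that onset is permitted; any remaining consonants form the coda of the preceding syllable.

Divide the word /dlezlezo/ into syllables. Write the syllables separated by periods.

Nuclei (vowels): e, e, o → 3 syllables.
Between /e/ (V1) and /e/ (V2): cluster /zl/ — /zl/ is itself a permitted onset, so the whole cluster goes right; preceding coda = ∅.
Between /e/ (V2) and /o/ (V3): /z/ → onset of the next syllable (single consonants are always licit onsets).

dle.zle.zo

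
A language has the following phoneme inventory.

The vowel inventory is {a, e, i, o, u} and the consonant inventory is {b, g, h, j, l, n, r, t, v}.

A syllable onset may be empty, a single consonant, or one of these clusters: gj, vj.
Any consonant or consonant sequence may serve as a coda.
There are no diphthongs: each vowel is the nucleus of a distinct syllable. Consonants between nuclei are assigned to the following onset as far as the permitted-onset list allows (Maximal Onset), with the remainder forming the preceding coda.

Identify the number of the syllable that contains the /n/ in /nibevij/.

The vowels are i, e, i — 3 nuclei, so 3 syllables.
/i…e/ gap (V1→V2): /b/ is a single consonant, so it becomes the next onset.
/e…i/ gap (V2→V3): /v/ → onset of the next syllable (single consonants are always licit onsets).
So the parse is ni.be.vij.
The /n/ is in the onset of syllable 1 (/ni/).

1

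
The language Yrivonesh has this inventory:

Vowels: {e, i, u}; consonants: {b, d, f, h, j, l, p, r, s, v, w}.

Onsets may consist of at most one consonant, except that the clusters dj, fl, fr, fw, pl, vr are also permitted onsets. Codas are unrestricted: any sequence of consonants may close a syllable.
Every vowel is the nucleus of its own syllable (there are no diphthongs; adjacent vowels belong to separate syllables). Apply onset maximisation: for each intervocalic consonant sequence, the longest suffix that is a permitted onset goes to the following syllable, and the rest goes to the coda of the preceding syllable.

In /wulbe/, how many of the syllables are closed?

1

Nuclei (vowels): u, e → 2 syllables.
Between /u/ (V1) and /e/ (V2): /lb/ — longest licit onset from the right is /b/, leaving /l/ as coda.
Syllabification: wul.be.
Classifying each syllable: /wul/ (closed), /be/ (open).
Closed syllables: 1.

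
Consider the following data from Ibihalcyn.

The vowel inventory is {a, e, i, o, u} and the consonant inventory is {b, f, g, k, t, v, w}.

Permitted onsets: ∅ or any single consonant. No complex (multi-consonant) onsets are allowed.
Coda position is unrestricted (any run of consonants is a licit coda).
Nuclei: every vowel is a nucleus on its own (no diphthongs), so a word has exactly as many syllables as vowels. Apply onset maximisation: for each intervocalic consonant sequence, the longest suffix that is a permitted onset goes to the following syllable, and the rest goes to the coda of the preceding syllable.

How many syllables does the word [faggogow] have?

The vowels are a, o, o — 3 nuclei, so 3 syllables.

3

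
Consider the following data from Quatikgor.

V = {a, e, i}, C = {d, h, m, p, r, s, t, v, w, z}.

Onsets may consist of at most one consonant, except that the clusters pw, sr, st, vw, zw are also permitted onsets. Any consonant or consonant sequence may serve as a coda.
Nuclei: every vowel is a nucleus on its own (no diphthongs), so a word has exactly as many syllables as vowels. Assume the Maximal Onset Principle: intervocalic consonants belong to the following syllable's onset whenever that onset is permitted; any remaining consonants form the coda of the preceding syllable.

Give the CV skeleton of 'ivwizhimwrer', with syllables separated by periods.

Vowels present: i, i, i, e; each is a nucleus, giving 4 syllables.
V1 /i/ – V2 /i/: /vw/ is a licit onset in full, so it all attaches to the next syllable.
V2 /i/ – V3 /i/: /zh/ splits as /z/ + /h/ (/h/ is the longest suffix that is a licit onset).
V3 /i/ – V4 /e/: /mwr/; trying suffixes from longest down, /r/ is the first permitted one, so coda /mw/ | onset /r/.
Putting it together: i.vwiz.himw.rer.
Mapping each syllable to C/V: /i/ → V, /vwiz/ → CCVC, /himw/ → CVCC, /rer/ → CVC.

V.CCVC.CVCC.CVC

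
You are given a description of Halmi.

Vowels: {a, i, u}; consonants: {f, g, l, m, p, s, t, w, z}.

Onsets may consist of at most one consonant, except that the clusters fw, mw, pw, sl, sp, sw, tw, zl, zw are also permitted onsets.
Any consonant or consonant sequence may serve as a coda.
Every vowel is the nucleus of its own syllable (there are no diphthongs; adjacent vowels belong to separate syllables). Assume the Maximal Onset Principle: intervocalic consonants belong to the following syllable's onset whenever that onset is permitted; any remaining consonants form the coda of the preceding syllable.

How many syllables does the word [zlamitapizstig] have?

Nuclei (vowels): a, i, a, i, i → 5 syllables.

5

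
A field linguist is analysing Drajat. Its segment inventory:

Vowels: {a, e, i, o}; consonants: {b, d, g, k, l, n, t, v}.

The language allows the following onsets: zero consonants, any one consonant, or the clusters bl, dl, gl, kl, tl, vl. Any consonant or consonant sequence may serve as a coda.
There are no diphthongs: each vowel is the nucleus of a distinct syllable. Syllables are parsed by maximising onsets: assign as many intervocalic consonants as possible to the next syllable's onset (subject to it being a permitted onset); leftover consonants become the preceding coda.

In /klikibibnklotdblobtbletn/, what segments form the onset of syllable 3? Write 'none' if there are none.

The vowels are i, i, i, o, o, e — 6 nuclei, so 6 syllables.
Between /i/ (V1) and /i/ (V2): /k/ is a single consonant, so it becomes the next onset.
Between /i/ (V2) and /i/ (V3): /b/ → onset of the next syllable (single consonants are always licit onsets).
Between /i/ (V3) and /o/ (V4): /bnkl/ — longest licit onset from the right is /kl/, leaving /bn/ as coda.
Between /o/ (V4) and /o/ (V5): cluster /tdbl/ — the longest permitted-onset suffix is /bl/; onset = /bl/, preceding coda = /td/.
Between /o/ (V5) and /e/ (V6): /btbl/ splits as /bt/ + /bl/ (/bl/ is the longest suffix that is a licit onset).
Syllabification: kli.ki.bibn.klotd.blobt.bletn.
Syllable 3 is /bibn/: onset /b/, nucleus /i/, coda /bn/.

b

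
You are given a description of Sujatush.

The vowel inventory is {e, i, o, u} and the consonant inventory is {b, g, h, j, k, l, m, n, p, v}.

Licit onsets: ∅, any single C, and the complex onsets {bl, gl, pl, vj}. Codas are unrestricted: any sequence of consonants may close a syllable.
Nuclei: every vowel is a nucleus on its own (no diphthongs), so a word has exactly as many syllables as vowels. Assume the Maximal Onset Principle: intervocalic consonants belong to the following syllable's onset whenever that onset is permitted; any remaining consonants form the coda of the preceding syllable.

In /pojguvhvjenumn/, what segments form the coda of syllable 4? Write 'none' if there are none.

Vowels present: o, u, e, u; each is a nucleus, giving 4 syllables.
/o…u/ gap (V1→V2): /jg/ splits as /j/ + /g/ (/g/ is the longest suffix that is a licit onset).
/u…e/ gap (V2→V3): cluster /vhvj/ — the longest permitted-onset suffix is /vj/; onset = /vj/, preceding coda = /vh/.
/e…u/ gap (V3→V4): /n/ is a single consonant, so it becomes the next onset.
Putting it together: poj.guvh.vje.numn.
Syllable 4 is /numn/: onset /n/, nucleus /u/, coda /mn/.

mn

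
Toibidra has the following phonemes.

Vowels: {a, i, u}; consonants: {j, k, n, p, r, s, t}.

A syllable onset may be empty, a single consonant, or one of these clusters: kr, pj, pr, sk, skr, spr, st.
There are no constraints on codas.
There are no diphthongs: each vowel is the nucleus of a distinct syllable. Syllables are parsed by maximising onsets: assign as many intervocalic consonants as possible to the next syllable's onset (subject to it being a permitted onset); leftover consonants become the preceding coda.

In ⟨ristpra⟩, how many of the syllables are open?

1

Nuclei (vowels): i, a → 2 syllables.
σ1/σ2 boundary: /stpr/; trying suffixes from longest down, /pr/ is the first permitted one, so coda /st/ | onset /pr/.
Putting it together: rist.pra.
Classifying each syllable: /rist/ (closed), /pra/ (open).
Open syllables: 1.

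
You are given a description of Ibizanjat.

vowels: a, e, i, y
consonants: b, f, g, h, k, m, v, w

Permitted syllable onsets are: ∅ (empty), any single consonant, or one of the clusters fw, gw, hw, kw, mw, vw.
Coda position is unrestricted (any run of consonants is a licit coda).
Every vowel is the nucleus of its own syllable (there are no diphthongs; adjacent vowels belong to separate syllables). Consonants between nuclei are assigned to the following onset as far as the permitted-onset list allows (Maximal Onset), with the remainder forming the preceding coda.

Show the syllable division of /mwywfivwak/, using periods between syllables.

mwyw.fi.vwak

The vowels are y, i, a — 3 nuclei, so 3 syllables.
Between /y/ (V1) and /i/ (V2): /wf/ — longest licit onset from the right is /f/, leaving /w/ as coda.
Between /i/ (V2) and /a/ (V3): /vw/ is a licit onset in full, so it all attaches to the next syllable.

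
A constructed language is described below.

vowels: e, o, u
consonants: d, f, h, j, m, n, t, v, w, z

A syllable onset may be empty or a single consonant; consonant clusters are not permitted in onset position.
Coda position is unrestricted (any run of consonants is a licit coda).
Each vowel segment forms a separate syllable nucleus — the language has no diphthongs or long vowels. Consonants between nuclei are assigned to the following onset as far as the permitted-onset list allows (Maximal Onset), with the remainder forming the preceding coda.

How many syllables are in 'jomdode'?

3

Nuclei (vowels): o, o, e → 3 syllables.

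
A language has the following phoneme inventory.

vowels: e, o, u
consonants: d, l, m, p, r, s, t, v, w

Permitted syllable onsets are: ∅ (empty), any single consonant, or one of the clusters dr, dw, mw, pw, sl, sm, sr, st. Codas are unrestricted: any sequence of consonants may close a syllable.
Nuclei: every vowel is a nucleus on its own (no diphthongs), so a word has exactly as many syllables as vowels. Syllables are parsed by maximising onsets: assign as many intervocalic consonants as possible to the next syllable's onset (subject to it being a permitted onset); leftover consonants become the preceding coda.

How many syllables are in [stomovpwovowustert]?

6

The vowels are o, o, o, o, u, e — 6 nuclei, so 6 syllables.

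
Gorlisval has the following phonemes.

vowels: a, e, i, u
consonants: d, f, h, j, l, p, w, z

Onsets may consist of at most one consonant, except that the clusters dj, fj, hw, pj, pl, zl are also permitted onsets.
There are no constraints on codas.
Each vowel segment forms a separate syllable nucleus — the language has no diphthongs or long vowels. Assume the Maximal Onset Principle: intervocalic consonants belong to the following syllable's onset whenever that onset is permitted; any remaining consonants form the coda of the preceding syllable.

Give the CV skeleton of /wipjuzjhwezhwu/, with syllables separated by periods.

The vowels are i, u, e, u — 4 nuclei, so 4 syllables.
/i…u/ gap (V1→V2): /pj/ — entire cluster is a permitted onset → onset /pj/, coda ∅.
/u…e/ gap (V2→V3): /zjhw/; trying suffixes from longest down, /hw/ is the first permitted one, so coda /zj/ | onset /hw/.
/e…u/ gap (V3→V4): /zhw/ — longest licit onset from the right is /hw/, leaving /z/ as coda.
So the parse is wi.pjuzj.hwez.hwu.
Mapping each syllable to C/V: /wi/ → CV, /pjuzj/ → CCVCC, /hwez/ → CCVC, /hwu/ → CCV.

CV.CCVCC.CCVC.CCV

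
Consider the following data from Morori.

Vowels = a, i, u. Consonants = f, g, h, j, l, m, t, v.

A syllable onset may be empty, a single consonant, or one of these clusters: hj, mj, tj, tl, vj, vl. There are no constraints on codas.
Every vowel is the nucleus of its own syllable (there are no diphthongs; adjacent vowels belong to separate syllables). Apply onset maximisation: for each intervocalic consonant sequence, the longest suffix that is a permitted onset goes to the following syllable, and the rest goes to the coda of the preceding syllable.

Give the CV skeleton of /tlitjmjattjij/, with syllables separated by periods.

CCVCC.CCVC.CCVC

Vowels present: i, a, i; each is a nucleus, giving 3 syllables.
σ1/σ2 boundary: /tjmj/ — longest licit onset from the right is /mj/, leaving /tj/ as coda.
σ2/σ3 boundary: /ttj/; trying suffixes from longest down, /tj/ is the first permitted one, so coda /t/ | onset /tj/.
Syllabification: tlitj.mjat.tjij.
Mapping each syllable to C/V: /tlitj/ → CCVCC, /mjat/ → CCVC, /tjij/ → CCVC.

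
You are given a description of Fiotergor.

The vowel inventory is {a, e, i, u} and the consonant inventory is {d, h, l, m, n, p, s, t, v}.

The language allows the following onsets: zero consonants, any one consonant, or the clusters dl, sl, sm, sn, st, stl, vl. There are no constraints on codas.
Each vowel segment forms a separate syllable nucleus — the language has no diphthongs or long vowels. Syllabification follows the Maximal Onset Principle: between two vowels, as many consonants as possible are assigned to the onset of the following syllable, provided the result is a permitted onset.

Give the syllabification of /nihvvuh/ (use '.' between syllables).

nihv.vuh

Vowels present: i, u; each is a nucleus, giving 2 syllables.
σ1/σ2 boundary: /hvv/ — longest licit onset from the right is /v/, leaving /hv/ as coda.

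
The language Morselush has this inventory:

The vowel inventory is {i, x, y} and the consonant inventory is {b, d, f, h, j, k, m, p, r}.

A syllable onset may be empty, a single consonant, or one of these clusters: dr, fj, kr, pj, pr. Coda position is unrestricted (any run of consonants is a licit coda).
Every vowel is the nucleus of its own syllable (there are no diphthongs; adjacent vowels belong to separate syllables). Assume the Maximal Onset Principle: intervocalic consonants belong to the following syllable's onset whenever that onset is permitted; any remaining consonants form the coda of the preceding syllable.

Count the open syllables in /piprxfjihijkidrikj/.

Nuclei (vowels): i, x, i, i, i, i → 6 syllables.
Between /i/ (V1) and /x/ (V2): /pr/ — entire cluster is a permitted onset → onset /pr/, coda ∅.
Between /x/ (V2) and /i/ (V3): /fj/ is a licit onset in full, so it all attaches to the next syllable.
Between /i/ (V3) and /i/ (V4): /h/ → onset of the next syllable (single consonants are always licit onsets).
Between /i/ (V4) and /i/ (V5): /jk/ splits as /j/ + /k/ (/k/ is the longest suffix that is a licit onset).
Between /i/ (V5) and /i/ (V6): cluster /dr/ — /dr/ is itself a permitted onset, so the whole cluster goes right; preceding coda = ∅.
Result: pi.prx.fji.hij.ki.drikj.
Classifying each syllable: /pi/ (open), /prx/ (open), /fji/ (open), /hij/ (closed), /ki/ (open), /drikj/ (closed).
Open syllables: 4.

4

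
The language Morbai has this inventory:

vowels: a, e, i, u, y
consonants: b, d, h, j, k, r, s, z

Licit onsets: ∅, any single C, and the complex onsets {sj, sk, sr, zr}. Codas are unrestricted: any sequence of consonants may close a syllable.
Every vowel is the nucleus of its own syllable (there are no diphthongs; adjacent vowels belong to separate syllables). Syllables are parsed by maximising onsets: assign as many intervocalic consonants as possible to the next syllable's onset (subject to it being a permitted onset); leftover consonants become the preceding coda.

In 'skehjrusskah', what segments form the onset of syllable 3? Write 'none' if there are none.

Nuclei (vowels): e, u, a → 3 syllables.
Between /e/ (V1) and /u/ (V2): /hjr/; trying suffixes from longest down, /r/ is the first permitted one, so coda /hj/ | onset /r/.
Between /u/ (V2) and /a/ (V3): /ssk/ splits as /s/ + /sk/ (/sk/ is the longest suffix that is a licit onset).
Result: skehj.rus.skah.
Syllable 3 is /skah/: onset /sk/, nucleus /a/, coda /h/.

sk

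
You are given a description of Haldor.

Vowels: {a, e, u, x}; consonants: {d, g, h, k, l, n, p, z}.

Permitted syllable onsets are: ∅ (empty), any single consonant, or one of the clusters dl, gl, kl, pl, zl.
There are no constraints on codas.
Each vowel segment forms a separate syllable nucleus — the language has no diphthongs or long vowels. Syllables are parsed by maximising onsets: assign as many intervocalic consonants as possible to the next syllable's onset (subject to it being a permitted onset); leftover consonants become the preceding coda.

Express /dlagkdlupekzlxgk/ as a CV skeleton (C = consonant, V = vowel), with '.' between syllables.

CCVCC.CCV.CVC.CCVCC

Vowels present: a, u, e, x; each is a nucleus, giving 4 syllables.
V1 /a/ – V2 /u/: /gkdl/ — longest licit onset from the right is /dl/, leaving /gk/ as coda.
V2 /u/ – V3 /e/: /p/ is a single consonant, so it becomes the next onset.
V3 /e/ – V4 /x/: /kzl/ — longest licit onset from the right is /zl/, leaving /k/ as coda.
So the parse is dlagk.dlu.pek.zlxgk.
Mapping each syllable to C/V: /dlagk/ → CCVCC, /dlu/ → CCV, /pek/ → CVC, /zlxgk/ → CCVCC.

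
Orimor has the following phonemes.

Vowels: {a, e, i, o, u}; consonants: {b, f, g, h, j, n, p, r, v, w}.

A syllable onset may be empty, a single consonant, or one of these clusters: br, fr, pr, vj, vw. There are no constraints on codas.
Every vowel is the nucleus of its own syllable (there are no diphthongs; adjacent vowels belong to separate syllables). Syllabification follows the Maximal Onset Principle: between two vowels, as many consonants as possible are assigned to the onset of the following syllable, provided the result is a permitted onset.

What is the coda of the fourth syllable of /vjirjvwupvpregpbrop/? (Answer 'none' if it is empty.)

p

Vowels present: i, u, e, o; each is a nucleus, giving 4 syllables.
/i…u/ gap (V1→V2): /rjvw/; trying suffixes from longest down, /vw/ is the first permitted one, so coda /rj/ | onset /vw/.
/u…e/ gap (V2→V3): /pvpr/ splits as /pv/ + /pr/ (/pr/ is the longest suffix that is a licit onset).
/e…o/ gap (V3→V4): /gpbr/ splits as /gp/ + /br/ (/br/ is the longest suffix that is a licit onset).
Result: vjirj.vwupv.pregp.brop.
Syllable 4 is /brop/: onset /br/, nucleus /o/, coda /p/.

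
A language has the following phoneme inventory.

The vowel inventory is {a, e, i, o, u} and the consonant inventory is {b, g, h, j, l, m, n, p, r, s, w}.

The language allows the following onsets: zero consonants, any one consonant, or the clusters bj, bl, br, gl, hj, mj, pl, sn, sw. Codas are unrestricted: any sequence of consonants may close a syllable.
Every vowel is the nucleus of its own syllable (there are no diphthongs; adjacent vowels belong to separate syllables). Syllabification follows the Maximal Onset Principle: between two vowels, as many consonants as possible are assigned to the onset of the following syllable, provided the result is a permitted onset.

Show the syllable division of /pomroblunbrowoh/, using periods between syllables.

Nuclei (vowels): o, o, u, o, o → 5 syllables.
σ1/σ2 boundary: /mr/; trying suffixes from longest down, /r/ is the first permitted one, so coda /m/ | onset /r/.
σ2/σ3 boundary: /bl/ — entire cluster is a permitted onset → onset /bl/, coda ∅.
σ3/σ4 boundary: /nbr/ splits as /n/ + /br/ (/br/ is the longest suffix that is a licit onset).
σ4/σ5 boundary: /w/ is a single consonant, so it becomes the next onset.

pom.ro.blun.bro.woh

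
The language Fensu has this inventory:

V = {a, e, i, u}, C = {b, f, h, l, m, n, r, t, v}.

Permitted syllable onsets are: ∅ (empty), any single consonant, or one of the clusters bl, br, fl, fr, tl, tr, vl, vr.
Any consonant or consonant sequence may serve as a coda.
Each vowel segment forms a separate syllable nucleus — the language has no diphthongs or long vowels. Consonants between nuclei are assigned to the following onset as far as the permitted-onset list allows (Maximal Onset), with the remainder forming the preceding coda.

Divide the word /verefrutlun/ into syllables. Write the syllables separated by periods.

ve.re.fru.tlun

Nuclei (vowels): e, e, u, u → 4 syllables.
σ1/σ2 boundary: just /r/ — single C goes to the following onset.
σ2/σ3 boundary: /fr/ — entire cluster is a permitted onset → onset /fr/, coda ∅.
σ3/σ4 boundary: /tl/ — entire cluster is a permitted onset → onset /tl/, coda ∅.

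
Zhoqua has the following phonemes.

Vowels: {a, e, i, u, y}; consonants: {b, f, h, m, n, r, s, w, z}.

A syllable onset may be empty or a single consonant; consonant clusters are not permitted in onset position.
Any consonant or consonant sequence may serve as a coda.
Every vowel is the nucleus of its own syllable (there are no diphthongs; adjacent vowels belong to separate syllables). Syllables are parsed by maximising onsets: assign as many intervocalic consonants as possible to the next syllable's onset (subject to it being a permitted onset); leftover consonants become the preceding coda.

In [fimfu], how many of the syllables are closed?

The vowels are i, u — 2 nuclei, so 2 syllables.
V1 /i/ – V2 /u/: /mf/; trying suffixes from longest down, /f/ is the first permitted one, so coda /m/ | onset /f/.
Result: fim.fu.
Classifying each syllable: /fim/ (closed), /fu/ (open).
Closed syllables: 1.

1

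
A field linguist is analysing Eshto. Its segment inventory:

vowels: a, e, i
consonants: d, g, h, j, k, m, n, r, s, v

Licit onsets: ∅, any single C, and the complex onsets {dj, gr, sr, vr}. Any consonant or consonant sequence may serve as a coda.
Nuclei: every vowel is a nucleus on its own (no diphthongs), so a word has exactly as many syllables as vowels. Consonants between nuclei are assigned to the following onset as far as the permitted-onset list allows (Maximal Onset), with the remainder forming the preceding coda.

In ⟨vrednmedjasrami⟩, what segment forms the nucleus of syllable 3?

a

Nuclei (vowels): e, e, a, a, i → 5 syllables.
The third nucleus (vowel 3 from the left) is /a/.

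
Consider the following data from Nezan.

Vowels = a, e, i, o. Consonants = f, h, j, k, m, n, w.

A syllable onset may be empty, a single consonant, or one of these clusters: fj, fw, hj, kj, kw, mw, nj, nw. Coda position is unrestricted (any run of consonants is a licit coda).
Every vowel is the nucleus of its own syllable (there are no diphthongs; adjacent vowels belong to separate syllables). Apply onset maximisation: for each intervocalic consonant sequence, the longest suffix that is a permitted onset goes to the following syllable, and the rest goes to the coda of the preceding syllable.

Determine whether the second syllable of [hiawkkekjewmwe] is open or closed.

Nuclei (vowels): i, a, e, e, e → 5 syllables.
/i…a/ gap (V1→V2): no consonants, so the boundary falls immediately after /i/.
/a…e/ gap (V2→V3): /wkk/ splits as /wk/ + /k/ (/k/ is the longest suffix that is a licit onset).
/e…e/ gap (V3→V4): /kj/ — entire cluster is a permitted onset → onset /kj/, coda ∅.
/e…e/ gap (V4→V5): cluster /wmw/ — the longest permitted-onset suffix is /mw/; onset = /mw/, preceding coda = /w/.
Syllabification: hi.awk.ke.kjew.mwe.
Syllable 2 is /awk/ with coda /wk/, so it is closed.

closed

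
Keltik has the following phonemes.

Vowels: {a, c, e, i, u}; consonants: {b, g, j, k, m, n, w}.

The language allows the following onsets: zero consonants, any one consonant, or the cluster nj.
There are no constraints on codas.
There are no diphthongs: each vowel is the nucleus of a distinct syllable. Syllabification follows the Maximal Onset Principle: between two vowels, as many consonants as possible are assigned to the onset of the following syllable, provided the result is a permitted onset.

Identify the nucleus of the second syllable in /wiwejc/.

Vowels present: i, e, c; each is a nucleus, giving 3 syllables.
The second nucleus (vowel 2 from the left) is /e/.

e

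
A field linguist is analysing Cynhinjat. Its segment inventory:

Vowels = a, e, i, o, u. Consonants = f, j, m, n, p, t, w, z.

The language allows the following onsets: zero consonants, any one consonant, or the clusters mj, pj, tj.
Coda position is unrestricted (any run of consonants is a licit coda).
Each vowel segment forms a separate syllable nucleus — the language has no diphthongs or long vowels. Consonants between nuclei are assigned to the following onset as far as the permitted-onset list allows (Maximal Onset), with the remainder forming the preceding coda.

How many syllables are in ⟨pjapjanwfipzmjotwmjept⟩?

The vowels are a, a, i, o, e — 5 nuclei, so 5 syllables.

5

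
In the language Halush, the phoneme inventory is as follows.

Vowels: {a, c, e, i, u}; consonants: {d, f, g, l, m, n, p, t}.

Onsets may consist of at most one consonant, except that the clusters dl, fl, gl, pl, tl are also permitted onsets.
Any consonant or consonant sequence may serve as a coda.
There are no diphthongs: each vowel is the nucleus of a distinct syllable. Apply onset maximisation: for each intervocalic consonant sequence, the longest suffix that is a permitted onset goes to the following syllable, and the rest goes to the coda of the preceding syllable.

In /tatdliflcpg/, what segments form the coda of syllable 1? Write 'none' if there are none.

Nuclei (vowels): a, i, c → 3 syllables.
Between /a/ (V1) and /i/ (V2): /tdl/ splits as /t/ + /dl/ (/dl/ is the longest suffix that is a licit onset).
Between /i/ (V2) and /c/ (V3): /fl/ — entire cluster is a permitted onset → onset /fl/, coda ∅.
Syllabification: tat.dli.flcpg.
Syllable 1 is /tat/: onset /t/, nucleus /a/, coda /t/.

t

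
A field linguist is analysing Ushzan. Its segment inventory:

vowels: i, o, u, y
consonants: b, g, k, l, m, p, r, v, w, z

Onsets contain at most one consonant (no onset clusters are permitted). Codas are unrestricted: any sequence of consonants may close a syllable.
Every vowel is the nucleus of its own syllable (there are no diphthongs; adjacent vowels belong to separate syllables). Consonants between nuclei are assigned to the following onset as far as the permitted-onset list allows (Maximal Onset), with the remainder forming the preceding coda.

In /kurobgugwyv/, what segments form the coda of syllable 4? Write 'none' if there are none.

Vowels present: u, o, u, y; each is a nucleus, giving 4 syllables.
/u…o/ gap (V1→V2): just /r/ — single C goes to the following onset.
/o…u/ gap (V2→V3): /bg/ — longest licit onset from the right is /g/, leaving /b/ as coda.
/u…y/ gap (V3→V4): cluster /gw/ — the longest permitted-onset suffix is /w/; onset = /w/, preceding coda = /g/.
Putting it together: ku.rob.gug.wyv.
Syllable 4 is /wyv/: onset /w/, nucleus /y/, coda /v/.

v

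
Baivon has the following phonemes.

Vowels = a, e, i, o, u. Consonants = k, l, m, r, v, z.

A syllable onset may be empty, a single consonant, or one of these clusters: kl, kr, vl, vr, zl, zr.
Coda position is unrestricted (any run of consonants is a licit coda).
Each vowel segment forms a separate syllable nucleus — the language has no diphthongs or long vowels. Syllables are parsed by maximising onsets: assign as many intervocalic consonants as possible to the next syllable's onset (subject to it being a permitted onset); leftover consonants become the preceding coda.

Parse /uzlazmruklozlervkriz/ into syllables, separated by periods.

u.zlazm.ru.klo.zlerv.kriz

Vowels present: u, a, u, o, e, i; each is a nucleus, giving 6 syllables.
σ1/σ2 boundary: cluster /zl/ — /zl/ is itself a permitted onset, so the whole cluster goes right; preceding coda = ∅.
σ2/σ3 boundary: /zmr/ splits as /zm/ + /r/ (/r/ is the longest suffix that is a licit onset).
σ3/σ4 boundary: /kl/ is a licit onset in full, so it all attaches to the next syllable.
σ4/σ5 boundary: cluster /zl/ — /zl/ is itself a permitted onset, so the whole cluster goes right; preceding coda = ∅.
σ5/σ6 boundary: /rvkr/ — longest licit onset from the right is /kr/, leaving /rv/ as coda.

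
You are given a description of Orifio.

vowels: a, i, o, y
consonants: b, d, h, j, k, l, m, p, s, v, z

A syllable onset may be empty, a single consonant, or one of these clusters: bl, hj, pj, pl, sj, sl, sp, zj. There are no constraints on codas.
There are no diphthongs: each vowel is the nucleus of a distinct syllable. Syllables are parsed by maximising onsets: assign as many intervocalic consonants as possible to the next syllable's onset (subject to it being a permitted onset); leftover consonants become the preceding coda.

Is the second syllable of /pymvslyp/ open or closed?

closed

Vowels present: y, y; each is a nucleus, giving 2 syllables.
σ1/σ2 boundary: /mvsl/; trying suffixes from longest down, /sl/ is the first permitted one, so coda /mv/ | onset /sl/.
Putting it together: pymv.slyp.
Syllable 2 is /slyp/ with coda /p/, so it is closed.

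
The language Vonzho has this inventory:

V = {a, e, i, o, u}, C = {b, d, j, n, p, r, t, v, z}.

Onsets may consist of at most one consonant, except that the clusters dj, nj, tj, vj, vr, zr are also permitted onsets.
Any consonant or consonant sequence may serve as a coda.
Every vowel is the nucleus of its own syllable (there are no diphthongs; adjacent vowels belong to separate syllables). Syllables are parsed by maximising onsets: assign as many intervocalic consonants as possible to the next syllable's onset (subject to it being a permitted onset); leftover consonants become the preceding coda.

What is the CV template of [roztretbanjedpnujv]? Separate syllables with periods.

Vowels present: o, e, a, e, u; each is a nucleus, giving 5 syllables.
/o…e/ gap (V1→V2): /ztr/ — longest licit onset from the right is /r/, leaving /zt/ as coda.
/e…a/ gap (V2→V3): cluster /tb/ — the longest permitted-onset suffix is /b/; onset = /b/, preceding coda = /t/.
/a…e/ gap (V3→V4): /nj/ — entire cluster is a permitted onset → onset /nj/, coda ∅.
/e…u/ gap (V4→V5): /dpn/; trying suffixes from longest down, /n/ is the first permitted one, so coda /dp/ | onset /n/.
Putting it together: rozt.ret.ba.njedp.nujv.
Mapping each syllable to C/V: /rozt/ → CVCC, /ret/ → CVC, /ba/ → CV, /njedp/ → CCVCC, /nujv/ → CVCC.

CVCC.CVC.CV.CCVCC.CVCC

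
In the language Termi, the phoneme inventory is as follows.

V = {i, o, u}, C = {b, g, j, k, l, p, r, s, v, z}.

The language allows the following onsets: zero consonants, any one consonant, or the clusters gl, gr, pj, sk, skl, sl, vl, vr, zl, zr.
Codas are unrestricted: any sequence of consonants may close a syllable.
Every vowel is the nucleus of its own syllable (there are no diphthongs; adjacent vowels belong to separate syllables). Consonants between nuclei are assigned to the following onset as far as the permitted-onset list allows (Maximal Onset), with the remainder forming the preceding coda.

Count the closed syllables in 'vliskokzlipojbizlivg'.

3

Vowels present: i, o, i, o, i, i; each is a nucleus, giving 6 syllables.
Between /i/ (V1) and /o/ (V2): /sk/ — entire cluster is a permitted onset → onset /sk/, coda ∅.
Between /o/ (V2) and /i/ (V3): /kzl/ — longest licit onset from the right is /zl/, leaving /k/ as coda.
Between /i/ (V3) and /o/ (V4): just /p/ — single C goes to the following onset.
Between /o/ (V4) and /i/ (V5): cluster /jb/ — the longest permitted-onset suffix is /b/; onset = /b/, preceding coda = /j/.
Between /i/ (V5) and /i/ (V6): /zl/ — entire cluster is a permitted onset → onset /zl/, coda ∅.
Putting it together: vli.skok.zli.poj.bi.zlivg.
Classifying each syllable: /vli/ (open), /skok/ (closed), /zli/ (open), /poj/ (closed), /bi/ (open), /zlivg/ (closed).
Closed syllables: 3.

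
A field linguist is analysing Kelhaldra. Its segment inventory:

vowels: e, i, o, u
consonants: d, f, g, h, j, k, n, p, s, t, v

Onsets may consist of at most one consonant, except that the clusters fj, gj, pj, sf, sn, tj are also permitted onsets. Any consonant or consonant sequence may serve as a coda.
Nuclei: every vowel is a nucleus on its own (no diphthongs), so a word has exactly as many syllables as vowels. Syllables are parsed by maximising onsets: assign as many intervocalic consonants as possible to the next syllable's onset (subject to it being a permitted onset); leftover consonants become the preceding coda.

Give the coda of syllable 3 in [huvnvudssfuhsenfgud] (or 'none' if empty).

h

Nuclei (vowels): u, u, u, e, u → 5 syllables.
V1 /u/ – V2 /u/: /vnv/ — longest licit onset from the right is /v/, leaving /vn/ as coda.
V2 /u/ – V3 /u/: cluster /dssf/ — the longest permitted-onset suffix is /sf/; onset = /sf/, preceding coda = /ds/.
V3 /u/ – V4 /e/: /hs/ splits as /h/ + /s/ (/s/ is the longest suffix that is a licit onset).
V4 /e/ – V5 /u/: cluster /nfg/ — the longest permitted-onset suffix is /g/; onset = /g/, preceding coda = /nf/.
Syllabification: huvn.vuds.sfuh.senf.gud.
Syllable 3 is /sfuh/: onset /sf/, nucleus /u/, coda /h/.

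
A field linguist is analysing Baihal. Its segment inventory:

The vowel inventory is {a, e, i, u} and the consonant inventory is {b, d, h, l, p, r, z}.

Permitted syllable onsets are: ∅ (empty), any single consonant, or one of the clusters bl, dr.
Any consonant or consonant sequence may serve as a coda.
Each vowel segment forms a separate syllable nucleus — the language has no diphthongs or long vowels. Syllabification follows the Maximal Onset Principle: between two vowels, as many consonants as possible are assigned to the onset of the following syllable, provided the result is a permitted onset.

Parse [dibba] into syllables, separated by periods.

dib.ba

Nuclei (vowels): i, a → 2 syllables.
Between /i/ (V1) and /a/ (V2): /bb/ — longest licit onset from the right is /b/, leaving /b/ as coda.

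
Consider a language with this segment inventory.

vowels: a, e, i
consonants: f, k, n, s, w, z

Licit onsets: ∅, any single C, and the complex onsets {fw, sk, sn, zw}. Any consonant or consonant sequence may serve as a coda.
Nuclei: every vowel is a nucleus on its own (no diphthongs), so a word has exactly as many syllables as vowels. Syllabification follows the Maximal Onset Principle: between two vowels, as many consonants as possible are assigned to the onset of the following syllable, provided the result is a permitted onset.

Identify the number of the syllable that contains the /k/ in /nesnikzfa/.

Vowels present: e, i, a; each is a nucleus, giving 3 syllables.
/e…i/ gap (V1→V2): /sn/ is a licit onset in full, so it all attaches to the next syllable.
/i…a/ gap (V2→V3): /kzf/ splits as /kz/ + /f/ (/f/ is the longest suffix that is a licit onset).
Syllabification: ne.snikz.fa.
The /k/ is in the coda of syllable 2 (/snikz/).

2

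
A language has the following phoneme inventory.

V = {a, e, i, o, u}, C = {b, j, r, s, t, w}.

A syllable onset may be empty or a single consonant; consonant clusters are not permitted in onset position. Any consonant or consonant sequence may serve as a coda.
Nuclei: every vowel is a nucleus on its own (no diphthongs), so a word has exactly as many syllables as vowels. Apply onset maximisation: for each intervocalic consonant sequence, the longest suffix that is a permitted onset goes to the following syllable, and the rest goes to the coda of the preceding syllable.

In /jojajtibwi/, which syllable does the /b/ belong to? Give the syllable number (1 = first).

The vowels are o, a, i, i — 4 nuclei, so 4 syllables.
σ1/σ2 boundary: just /j/ — single C goes to the following onset.
σ2/σ3 boundary: /jt/ — longest licit onset from the right is /t/, leaving /j/ as coda.
σ3/σ4 boundary: /bw/; trying suffixes from longest down, /w/ is the first permitted one, so coda /b/ | onset /w/.
Putting it together: jo.jaj.tib.wi.
The /b/ is in the coda of syllable 3 (/tib/).

3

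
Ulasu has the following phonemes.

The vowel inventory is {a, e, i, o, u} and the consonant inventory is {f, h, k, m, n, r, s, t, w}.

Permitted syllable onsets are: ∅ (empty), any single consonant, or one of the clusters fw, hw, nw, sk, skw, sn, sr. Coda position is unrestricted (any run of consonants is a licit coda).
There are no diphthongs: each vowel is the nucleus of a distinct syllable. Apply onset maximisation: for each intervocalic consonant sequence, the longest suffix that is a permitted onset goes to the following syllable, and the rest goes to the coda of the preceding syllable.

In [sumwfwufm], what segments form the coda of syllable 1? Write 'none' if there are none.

The vowels are u, u — 2 nuclei, so 2 syllables.
Between /u/ (V1) and /u/ (V2): /mwfw/ — longest licit onset from the right is /fw/, leaving /mw/ as coda.
Syllabification: sumw.fwufm.
Syllable 1 is /sumw/: onset /s/, nucleus /u/, coda /mw/.

mw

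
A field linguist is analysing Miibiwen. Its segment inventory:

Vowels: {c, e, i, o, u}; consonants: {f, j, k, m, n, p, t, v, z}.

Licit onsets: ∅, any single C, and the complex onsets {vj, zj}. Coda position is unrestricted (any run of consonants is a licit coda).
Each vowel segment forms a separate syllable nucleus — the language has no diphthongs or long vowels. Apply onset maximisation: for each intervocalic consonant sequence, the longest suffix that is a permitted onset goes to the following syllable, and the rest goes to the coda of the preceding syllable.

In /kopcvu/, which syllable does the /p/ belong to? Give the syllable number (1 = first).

2

Nuclei (vowels): o, c, u → 3 syllables.
Between /o/ (V1) and /c/ (V2): just /p/ — single C goes to the following onset.
Between /c/ (V2) and /u/ (V3): /v/ is a single consonant, so it becomes the next onset.
Result: ko.pc.vu.
The /p/ is in the onset of syllable 2 (/pc/).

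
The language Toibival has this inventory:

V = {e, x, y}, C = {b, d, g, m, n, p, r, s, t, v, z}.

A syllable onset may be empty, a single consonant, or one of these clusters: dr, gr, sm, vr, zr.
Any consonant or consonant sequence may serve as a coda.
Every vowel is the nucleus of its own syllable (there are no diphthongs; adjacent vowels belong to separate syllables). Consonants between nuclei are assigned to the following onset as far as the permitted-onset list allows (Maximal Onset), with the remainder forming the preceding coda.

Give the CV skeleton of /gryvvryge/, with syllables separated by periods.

CCVC.CCV.CV

Nuclei (vowels): y, y, e → 3 syllables.
V1 /y/ – V2 /y/: /vvr/ — longest licit onset from the right is /vr/, leaving /v/ as coda.
V2 /y/ – V3 /e/: /g/ is a single consonant, so it becomes the next onset.
So the parse is gryv.vry.ge.
Mapping each syllable to C/V: /gryv/ → CCVC, /vry/ → CCV, /ge/ → CV.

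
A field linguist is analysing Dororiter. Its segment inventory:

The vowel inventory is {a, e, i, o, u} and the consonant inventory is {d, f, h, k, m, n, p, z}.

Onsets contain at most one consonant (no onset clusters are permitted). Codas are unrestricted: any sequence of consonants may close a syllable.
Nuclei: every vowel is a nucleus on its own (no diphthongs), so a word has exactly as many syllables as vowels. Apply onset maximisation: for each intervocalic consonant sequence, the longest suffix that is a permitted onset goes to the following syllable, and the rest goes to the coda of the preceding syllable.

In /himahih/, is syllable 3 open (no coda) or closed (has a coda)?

The vowels are i, a, i — 3 nuclei, so 3 syllables.
/i…a/ gap (V1→V2): /m/ is a single consonant, so it becomes the next onset.
/a…i/ gap (V2→V3): /h/ is a single consonant, so it becomes the next onset.
Result: hi.ma.hih.
Syllable 3 is /hih/ with coda /h/, so it is closed.

closed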